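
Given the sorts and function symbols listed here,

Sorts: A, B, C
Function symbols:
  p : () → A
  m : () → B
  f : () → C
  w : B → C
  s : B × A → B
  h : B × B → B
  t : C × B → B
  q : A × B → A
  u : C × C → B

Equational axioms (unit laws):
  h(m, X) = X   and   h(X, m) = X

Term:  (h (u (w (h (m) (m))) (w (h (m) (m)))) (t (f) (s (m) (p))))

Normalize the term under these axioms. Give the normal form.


1. (h (u (w (h (m) (m))) (w (h (m) (m)))) (t (f) (s (m) (p))))  →  (h (u (w (m)) (w (h (m) (m)))) (t (f) (s (m) (p))))
2. (h (u (w (m)) (w (h (m) (m)))) (t (f) (s (m) (p))))  →  (h (u (w (m)) (w (m))) (t (f) (s (m) (p))))

normal form = (h (u (w (m)) (w (m))) (t (f) (s (m) (p))))


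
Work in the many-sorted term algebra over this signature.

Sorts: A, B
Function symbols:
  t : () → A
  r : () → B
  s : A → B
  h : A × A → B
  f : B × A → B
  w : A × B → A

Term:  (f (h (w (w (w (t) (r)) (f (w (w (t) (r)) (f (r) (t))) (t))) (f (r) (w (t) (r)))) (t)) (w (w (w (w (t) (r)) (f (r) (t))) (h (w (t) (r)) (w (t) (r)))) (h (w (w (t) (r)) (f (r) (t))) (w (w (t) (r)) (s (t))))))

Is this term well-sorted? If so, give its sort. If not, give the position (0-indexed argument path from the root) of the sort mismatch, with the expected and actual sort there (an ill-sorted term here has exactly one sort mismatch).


ill-sorted at position [0, 0, 0, 1, 0]: expected B, got A

          (t) : A
          (r) : B
        (w (t) (r)) : A
              (t) : A
              (r) : B
            (w (t) (r)) : A
              (r) : B
              (t) : A
            (f (r) (t)) : B
          (w (w (t) (r)) (f (r) (t))) : A
          (t) : A
        (f (w (w (t) (r)) (f (r) (t))) (t)) : ✗ arg 0 at [0, 0, 0, 1, 0] has sort A, expected B
        (r) : B
          (t) : A
          (r) : B
        (w (t) (r)) : A
      (f (r) (w (t) (r))) : B
    (t) : A
          (t) : A
          (r) : B
        (w (t) (r)) : A
          (r) : B
          (t) : A
        (f (r) (t)) : B
      (w (w (t) (r)) (f (r) (t))) : A
          (t) : A
          (r) : B
        (w (t) (r)) : A
          (t) : A
          (r) : B
        (w (t) (r)) : A
      (h (w (t) (r)) (w (t) (r))) : B
    (w (w (w (t) (r)) (f (r) (t))) (h (w (t) (r)) (w (t) (r)))) : A
          (t) : A
          (r) : B
        (w (t) (r)) : A
          (r) : B
          (t) : A
        (f (r) (t)) : B
      (w (w (t) (r)) (f (r) (t))) : A
          (t) : A
          (r) : B
        (w (t) (r)) : A
          (t) : A
        (s (t)) : B
      (w (w (t) (r)) (s (t))) : A
    (h (w (w (t) (r)) (f (r) (t))) (w (w (t) (r)) (s (t)))) : B
  (w (w (w (w (t) (r)) (f (r) (t))) (h (w (t) (r)) (w (t) (r)))) (h (w (w (t) (r)) (f (r) (t))) (w (w (t) (r)) (s (t))))) : A


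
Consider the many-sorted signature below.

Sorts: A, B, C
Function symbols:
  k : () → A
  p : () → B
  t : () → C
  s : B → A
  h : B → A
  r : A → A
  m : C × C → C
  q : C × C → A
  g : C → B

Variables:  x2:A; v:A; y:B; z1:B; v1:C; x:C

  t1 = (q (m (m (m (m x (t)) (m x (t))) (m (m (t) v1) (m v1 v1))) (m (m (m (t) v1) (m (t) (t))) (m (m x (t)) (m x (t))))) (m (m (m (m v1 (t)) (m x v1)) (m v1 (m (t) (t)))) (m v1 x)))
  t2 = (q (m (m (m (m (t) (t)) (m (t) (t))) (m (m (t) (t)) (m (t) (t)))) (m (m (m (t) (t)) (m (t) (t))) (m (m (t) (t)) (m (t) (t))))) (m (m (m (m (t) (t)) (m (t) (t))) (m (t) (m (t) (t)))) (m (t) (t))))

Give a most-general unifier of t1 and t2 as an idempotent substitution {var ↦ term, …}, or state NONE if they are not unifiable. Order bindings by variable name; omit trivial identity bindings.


{v1 ↦ (t), x ↦ (t)}


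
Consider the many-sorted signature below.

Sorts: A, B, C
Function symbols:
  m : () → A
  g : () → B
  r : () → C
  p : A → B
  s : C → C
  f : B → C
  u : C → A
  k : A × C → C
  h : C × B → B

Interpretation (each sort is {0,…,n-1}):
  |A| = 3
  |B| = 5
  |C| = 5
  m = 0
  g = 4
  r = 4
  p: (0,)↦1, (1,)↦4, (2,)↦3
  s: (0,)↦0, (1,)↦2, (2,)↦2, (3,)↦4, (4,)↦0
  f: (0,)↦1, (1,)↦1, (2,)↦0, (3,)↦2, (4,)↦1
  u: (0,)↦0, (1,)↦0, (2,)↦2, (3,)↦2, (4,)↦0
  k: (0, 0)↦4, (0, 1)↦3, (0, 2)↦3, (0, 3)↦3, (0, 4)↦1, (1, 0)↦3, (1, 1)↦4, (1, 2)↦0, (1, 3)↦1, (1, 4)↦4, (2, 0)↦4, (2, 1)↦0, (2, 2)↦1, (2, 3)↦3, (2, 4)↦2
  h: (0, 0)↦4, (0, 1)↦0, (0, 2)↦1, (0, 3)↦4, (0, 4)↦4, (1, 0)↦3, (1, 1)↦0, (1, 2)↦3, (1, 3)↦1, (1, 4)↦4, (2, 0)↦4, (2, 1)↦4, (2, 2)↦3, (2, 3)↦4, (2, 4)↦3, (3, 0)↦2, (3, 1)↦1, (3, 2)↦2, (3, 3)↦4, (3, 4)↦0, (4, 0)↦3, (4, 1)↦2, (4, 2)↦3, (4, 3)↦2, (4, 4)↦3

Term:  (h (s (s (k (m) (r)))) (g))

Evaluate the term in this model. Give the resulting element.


value = 3

  m = 0
  r = 4
  (k (m) (r)) = k(0, 4) = 1
  (s (k (m) (r))) = s(1,) = 2
  (s (s (k (m) (r)))) = s(2,) = 2
  g = 4
  (h (s (s (k (m) (r)))) (g)) = h(2, 4) = 3


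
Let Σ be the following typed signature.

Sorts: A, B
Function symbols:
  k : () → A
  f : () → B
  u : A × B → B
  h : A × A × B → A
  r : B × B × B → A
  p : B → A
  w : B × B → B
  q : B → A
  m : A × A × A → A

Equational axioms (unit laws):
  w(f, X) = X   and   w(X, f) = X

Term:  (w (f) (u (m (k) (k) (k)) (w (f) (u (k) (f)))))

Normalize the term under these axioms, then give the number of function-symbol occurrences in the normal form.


1. (w (f) (u (m (k) (k) (k)) (w (f) (u (k) (f)))))  →  (u (m (k) (k) (k)) (w (f) (u (k) (f))))
2. (u (m (k) (k) (k)) (w (f) (u (k) (f))))  →  (u (m (k) (k) (k)) (u (k) (f)))
normal form: (u (m (k) (k) (k)) (u (k) (f)))

size = 8


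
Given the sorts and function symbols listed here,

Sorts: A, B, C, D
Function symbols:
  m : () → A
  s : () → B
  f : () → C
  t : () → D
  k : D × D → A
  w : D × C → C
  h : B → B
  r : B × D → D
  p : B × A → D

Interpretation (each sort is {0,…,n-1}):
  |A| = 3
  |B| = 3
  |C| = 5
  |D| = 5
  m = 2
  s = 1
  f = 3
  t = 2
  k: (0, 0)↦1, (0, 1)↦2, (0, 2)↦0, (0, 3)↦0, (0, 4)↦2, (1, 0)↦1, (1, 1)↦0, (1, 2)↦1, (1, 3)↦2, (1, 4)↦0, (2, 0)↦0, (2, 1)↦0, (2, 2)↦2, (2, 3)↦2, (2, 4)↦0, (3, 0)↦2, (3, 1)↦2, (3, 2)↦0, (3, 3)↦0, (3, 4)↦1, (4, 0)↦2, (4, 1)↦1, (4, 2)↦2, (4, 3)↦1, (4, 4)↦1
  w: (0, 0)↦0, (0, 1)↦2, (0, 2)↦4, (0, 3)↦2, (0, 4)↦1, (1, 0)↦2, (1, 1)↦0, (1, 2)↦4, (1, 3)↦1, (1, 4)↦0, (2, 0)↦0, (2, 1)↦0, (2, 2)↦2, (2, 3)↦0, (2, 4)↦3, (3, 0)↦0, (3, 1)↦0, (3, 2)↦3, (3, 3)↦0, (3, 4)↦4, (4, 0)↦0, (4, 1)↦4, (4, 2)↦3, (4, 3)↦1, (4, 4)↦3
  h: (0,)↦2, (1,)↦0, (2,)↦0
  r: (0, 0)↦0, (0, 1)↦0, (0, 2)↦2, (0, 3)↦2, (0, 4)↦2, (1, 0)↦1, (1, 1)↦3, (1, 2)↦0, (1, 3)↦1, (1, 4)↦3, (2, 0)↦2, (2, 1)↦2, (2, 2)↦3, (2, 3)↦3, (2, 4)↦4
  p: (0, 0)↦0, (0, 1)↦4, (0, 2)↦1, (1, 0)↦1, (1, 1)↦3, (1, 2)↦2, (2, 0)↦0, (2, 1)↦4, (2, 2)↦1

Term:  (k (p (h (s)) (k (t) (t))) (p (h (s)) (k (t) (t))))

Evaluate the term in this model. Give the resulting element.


value = 0

  s = 1
  (h (s)) = h(1,) = 0
  t = 2
  t = 2
  (k (t) (t)) = k(2, 2) = 2
  (p (h (s)) (k (t) (t))) = p(0, 2) = 1
  s = 1
  (h (s)) = h(1,) = 0
  t = 2
  t = 2
  (k (t) (t)) = k(2, 2) = 2
  (p (h (s)) (k (t) (t))) = p(0, 2) = 1
  (k (p (h (s)) (k (t) (t))) (p (h (s)) (k (t) (t)))) = k(1, 1) = 0


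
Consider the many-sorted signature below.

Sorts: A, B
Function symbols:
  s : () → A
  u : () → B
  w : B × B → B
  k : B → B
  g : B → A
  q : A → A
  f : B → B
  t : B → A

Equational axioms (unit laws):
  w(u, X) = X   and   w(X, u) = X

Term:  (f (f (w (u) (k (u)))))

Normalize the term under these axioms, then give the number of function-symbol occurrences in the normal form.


1. (f (f (w (u) (k (u)))))  →  (f (f (k (u))))
normal form: (f (f (k (u))))

size = 4


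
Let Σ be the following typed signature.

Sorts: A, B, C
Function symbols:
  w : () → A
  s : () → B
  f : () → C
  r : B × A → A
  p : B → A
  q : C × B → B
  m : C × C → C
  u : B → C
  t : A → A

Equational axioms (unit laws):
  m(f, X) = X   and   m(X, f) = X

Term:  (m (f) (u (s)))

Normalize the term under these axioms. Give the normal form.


normal form = (u (s))

1. (m (f) (u (s)))  →  (u (s))


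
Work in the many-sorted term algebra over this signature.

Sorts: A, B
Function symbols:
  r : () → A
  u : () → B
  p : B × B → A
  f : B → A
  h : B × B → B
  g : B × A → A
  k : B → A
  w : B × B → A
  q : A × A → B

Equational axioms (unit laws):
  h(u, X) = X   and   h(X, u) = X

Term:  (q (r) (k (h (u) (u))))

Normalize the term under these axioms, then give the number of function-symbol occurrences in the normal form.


1. (q (r) (k (h (u) (u))))  →  (q (r) (k (u)))
normal form: (q (r) (k (u)))

size = 4


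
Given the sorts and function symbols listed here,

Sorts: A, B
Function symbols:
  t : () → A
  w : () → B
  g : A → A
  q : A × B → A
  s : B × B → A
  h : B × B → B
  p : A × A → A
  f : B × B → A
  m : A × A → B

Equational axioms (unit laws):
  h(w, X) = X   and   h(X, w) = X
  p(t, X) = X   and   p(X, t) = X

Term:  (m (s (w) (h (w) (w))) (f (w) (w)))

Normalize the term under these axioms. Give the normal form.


1. (m (s (w) (h (w) (w))) (f (w) (w)))  →  (m (s (w) (w)) (f (w) (w)))

normal form = (m (s (w) (w)) (f (w) (w)))


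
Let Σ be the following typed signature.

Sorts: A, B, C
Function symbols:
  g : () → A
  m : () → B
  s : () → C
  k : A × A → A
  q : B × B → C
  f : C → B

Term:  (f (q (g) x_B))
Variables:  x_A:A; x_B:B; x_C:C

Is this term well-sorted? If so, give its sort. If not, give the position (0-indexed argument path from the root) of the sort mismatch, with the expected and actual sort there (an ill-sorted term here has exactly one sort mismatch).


    (g) : A
    x_B : B
  (q (g) x_B) : ✗ arg 0 at [0, 0] has sort A, expected B

ill-sorted at position [0, 0]: expected B, got A


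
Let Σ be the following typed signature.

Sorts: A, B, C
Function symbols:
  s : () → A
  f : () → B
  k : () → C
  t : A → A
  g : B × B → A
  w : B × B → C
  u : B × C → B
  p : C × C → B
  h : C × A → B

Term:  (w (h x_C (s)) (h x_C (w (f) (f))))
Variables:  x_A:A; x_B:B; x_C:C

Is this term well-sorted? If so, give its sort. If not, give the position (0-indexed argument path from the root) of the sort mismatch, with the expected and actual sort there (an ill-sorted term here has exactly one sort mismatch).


    x_C : C
    (s) : A
  (h x_C (s)) : B
    x_C : C
      (f) : B
      (f) : B
    (w (f) (f)) : C
  (h x_C (w (f) (f))) : ✗ arg 1 at [1, 1] has sort C, expected A

ill-sorted at position [1, 1]: expected A, got C


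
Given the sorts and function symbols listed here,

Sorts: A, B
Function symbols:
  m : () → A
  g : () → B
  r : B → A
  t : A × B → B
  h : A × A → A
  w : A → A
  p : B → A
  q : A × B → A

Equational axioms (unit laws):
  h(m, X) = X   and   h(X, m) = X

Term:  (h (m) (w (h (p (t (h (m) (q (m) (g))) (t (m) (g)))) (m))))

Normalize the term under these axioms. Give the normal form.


normal form = (w (p (t (q (m) (g)) (t (m) (g)))))

1. (h (m) (w (h (p (t (h (m) (q (m) (g))) (t (m) (g)))) (m))))  →  (w (h (p (t (h (m) (q (m) (g))) (t (m) (g)))) (m)))
2. (w (h (p (t (h (m) (q (m) (g))) (t (m) (g)))) (m)))  →  (w (p (t (h (m) (q (m) (g))) (t (m) (g)))))
3. (w (p (t (h (m) (q (m) (g))) (t (m) (g)))))  →  (w (p (t (q (m) (g)) (t (m) (g)))))


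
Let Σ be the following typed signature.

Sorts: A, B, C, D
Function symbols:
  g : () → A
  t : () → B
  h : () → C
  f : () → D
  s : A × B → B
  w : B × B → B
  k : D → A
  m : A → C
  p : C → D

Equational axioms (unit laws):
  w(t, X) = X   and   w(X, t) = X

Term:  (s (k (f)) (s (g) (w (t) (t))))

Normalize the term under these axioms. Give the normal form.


1. (s (k (f)) (s (g) (w (t) (t))))  →  (s (k (f)) (s (g) (t)))

normal form = (s (k (f)) (s (g) (t)))


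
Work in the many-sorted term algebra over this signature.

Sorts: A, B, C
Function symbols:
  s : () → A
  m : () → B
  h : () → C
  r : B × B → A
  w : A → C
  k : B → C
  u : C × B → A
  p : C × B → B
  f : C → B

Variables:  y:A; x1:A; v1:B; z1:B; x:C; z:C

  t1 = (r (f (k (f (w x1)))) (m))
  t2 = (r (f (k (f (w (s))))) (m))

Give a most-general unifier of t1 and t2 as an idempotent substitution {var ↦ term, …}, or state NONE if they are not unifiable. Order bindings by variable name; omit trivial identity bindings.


{x1 ↦ (s)}


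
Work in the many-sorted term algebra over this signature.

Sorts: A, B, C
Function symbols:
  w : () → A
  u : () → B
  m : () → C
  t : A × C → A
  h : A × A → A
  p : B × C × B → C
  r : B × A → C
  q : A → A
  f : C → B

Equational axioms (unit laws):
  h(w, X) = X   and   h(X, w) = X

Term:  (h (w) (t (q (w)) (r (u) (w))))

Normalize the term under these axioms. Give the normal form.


normal form = (t (q (w)) (r (u) (w)))

1. (h (w) (t (q (w)) (r (u) (w))))  →  (t (q (w)) (r (u) (w)))


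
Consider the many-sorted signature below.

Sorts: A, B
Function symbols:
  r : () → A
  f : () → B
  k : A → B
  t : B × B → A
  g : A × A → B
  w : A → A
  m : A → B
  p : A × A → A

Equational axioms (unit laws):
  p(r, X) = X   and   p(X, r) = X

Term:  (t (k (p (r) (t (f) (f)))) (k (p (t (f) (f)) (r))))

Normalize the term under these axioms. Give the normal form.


1. (t (k (p (r) (t (f) (f)))) (k (p (t (f) (f)) (r))))  →  (t (k (t (f) (f))) (k (p (t (f) (f)) (r))))
2. (t (k (t (f) (f))) (k (p (t (f) (f)) (r))))  →  (t (k (t (f) (f))) (k (t (f) (f))))

normal form = (t (k (t (f) (f))) (k (t (f) (f))))


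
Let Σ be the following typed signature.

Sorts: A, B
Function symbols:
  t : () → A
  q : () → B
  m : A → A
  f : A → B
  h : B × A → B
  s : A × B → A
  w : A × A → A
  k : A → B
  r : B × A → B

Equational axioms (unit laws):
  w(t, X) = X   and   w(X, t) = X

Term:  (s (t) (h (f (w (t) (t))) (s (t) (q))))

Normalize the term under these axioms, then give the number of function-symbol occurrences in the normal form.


size = 8

1. (s (t) (h (f (w (t) (t))) (s (t) (q))))  →  (s (t) (h (f (t)) (s (t) (q))))
normal form: (s (t) (h (f (t)) (s (t) (q))))


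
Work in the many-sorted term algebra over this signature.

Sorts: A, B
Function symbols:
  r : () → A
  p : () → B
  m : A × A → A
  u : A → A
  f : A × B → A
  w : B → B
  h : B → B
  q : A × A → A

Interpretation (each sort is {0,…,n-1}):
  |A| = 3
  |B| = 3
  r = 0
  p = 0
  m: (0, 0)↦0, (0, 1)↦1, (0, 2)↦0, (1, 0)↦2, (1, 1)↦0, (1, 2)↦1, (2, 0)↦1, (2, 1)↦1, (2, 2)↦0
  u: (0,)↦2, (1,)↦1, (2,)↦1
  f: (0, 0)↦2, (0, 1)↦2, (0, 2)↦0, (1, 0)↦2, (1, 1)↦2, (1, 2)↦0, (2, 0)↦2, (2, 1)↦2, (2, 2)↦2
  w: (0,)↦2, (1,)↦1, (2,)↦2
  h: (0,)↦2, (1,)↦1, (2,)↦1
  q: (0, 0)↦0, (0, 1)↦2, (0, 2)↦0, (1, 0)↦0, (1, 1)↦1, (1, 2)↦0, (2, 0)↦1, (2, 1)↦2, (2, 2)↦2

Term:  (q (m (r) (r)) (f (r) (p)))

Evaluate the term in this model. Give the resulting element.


  r = 0
  r = 0
  (m (r) (r)) = m(0, 0) = 0
  r = 0
  p = 0
  (f (r) (p)) = f(0, 0) = 2
  (q (m (r) (r)) (f (r) (p))) = q(0, 2) = 0

value = 0


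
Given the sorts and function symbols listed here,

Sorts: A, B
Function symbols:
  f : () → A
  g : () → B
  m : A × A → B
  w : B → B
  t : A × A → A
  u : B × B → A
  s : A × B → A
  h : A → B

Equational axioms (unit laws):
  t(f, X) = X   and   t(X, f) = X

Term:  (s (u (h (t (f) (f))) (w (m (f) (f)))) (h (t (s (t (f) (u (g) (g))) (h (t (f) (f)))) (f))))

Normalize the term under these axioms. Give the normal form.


normal form = (s (u (h (f)) (w (m (f) (f)))) (h (s (u (g) (g)) (h (f)))))

1. (s (u (h (t (f) (f))) (w (m (f) (f)))) (h (t (s (t (f) (u (g) (g))) (h (t (f) (f)))) (f))))  →  (s (u (h (f)) (w (m (f) (f)))) (h (t (s (t (f) (u (g) (g))) (h (t (f) (f)))) (f))))
2. (s (u (h (f)) (w (m (f) (f)))) (h (t (s (t (f) (u (g) (g))) (h (t (f) (f)))) (f))))  →  (s (u (h (f)) (w (m (f) (f)))) (h (s (t (f) (u (g) (g))) (h (t (f) (f))))))
3. (s (u (h (f)) (w (m (f) (f)))) (h (s (t (f) (u (g) (g))) (h (t (f) (f))))))  →  (s (u (h (f)) (w (m (f) (f)))) (h (s (u (g) (g)) (h (t (f) (f))))))
4. (s (u (h (f)) (w (m (f) (f)))) (h (s (u (g) (g)) (h (t (f) (f))))))  →  (s (u (h (f)) (w (m (f) (f)))) (h (s (u (g) (g)) (h (f)))))


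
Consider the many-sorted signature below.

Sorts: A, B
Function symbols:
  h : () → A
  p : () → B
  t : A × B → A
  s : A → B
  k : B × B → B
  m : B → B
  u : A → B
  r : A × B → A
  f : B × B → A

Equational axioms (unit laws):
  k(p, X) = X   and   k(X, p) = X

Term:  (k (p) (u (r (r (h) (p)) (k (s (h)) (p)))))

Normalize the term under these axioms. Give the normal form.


normal form = (u (r (r (h) (p)) (s (h))))

1. (k (p) (u (r (r (h) (p)) (k (s (h)) (p)))))  →  (u (r (r (h) (p)) (k (s (h)) (p))))
2. (u (r (r (h) (p)) (k (s (h)) (p))))  →  (u (r (r (h) (p)) (s (h))))


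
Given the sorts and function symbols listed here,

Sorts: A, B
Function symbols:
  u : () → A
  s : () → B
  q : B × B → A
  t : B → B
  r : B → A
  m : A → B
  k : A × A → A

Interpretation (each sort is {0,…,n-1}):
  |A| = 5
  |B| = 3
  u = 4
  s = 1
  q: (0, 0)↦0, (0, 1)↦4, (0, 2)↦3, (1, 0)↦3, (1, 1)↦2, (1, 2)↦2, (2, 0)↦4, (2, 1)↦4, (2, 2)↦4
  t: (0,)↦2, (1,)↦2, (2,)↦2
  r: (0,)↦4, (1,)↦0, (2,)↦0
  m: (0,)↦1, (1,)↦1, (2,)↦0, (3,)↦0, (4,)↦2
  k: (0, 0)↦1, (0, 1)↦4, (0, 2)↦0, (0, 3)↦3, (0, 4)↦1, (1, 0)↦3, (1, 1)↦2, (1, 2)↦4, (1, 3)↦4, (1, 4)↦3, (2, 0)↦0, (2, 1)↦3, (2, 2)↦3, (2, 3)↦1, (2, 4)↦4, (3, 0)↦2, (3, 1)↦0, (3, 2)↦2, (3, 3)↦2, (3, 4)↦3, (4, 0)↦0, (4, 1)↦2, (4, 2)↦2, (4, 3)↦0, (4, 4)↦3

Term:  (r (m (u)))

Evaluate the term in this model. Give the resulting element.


  u = 4
  (m (u)) = m(4,) = 2
  (r (m (u))) = r(2,) = 0

value = 0


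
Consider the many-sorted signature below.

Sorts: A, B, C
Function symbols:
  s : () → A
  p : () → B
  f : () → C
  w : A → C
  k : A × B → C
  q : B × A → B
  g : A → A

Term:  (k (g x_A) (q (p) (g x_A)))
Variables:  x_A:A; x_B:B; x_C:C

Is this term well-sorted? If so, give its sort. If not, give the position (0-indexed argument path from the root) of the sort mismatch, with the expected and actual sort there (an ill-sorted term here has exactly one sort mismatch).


    x_A : A
  (g x_A) : A
    (p) : B
      x_A : A
    (g x_A) : A
  (q (p) (g x_A)) : B
(k (g x_A) (q (p) (g x_A))) : C

well-sorted; sort = C


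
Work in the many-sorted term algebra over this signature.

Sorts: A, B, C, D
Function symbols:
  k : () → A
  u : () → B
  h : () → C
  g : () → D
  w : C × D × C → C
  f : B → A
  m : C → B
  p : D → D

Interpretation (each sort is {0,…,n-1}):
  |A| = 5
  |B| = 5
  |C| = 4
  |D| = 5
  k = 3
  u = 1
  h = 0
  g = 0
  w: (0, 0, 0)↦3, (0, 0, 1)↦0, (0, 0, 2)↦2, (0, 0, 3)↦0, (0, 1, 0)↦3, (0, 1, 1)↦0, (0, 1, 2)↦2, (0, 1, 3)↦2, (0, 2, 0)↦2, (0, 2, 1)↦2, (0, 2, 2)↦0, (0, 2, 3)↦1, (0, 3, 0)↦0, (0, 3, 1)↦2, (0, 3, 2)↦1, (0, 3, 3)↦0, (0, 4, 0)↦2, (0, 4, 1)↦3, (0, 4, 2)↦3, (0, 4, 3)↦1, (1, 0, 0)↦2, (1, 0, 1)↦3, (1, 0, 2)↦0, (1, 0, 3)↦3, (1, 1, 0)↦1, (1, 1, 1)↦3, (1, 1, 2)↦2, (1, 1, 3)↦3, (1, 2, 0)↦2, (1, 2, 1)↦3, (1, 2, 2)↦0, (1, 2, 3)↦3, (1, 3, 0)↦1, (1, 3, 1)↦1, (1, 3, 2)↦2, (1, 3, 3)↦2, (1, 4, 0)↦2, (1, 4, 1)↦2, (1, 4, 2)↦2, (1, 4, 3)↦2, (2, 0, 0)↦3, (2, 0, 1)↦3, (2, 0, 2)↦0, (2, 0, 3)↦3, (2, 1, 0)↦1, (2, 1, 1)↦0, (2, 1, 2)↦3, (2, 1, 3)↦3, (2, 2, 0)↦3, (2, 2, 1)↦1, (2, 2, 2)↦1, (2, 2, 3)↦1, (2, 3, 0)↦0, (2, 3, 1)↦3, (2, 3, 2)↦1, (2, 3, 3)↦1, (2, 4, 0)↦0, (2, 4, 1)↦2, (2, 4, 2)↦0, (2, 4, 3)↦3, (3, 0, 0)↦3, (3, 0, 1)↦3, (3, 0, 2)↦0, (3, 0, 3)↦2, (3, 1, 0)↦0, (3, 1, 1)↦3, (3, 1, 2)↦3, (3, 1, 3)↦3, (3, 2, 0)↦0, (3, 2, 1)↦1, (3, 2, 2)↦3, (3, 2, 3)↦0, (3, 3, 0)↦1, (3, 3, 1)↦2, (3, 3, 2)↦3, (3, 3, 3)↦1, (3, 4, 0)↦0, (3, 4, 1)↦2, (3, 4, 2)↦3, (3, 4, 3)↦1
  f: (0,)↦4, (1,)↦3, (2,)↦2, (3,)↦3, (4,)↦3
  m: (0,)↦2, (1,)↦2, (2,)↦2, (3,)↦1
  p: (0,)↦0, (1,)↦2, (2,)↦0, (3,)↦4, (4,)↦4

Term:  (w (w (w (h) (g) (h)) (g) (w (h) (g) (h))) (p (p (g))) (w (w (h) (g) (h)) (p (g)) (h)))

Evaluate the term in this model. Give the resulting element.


value = 3

  h = 0
  g = 0
  h = 0
  (w (h) (g) (h)) = w(0, 0, 0) = 3
  g = 0
  h = 0
  g = 0
  h = 0
  (w (h) (g) (h)) = w(0, 0, 0) = 3
  (w (w (h) (g) (h)) (g) (w (h) (g) (h))) = w(3, 0, 3) = 2
  g = 0
  (p (g)) = p(0,) = 0
  (p (p (g))) = p(0,) = 0
  h = 0
  g = 0
  h = 0
  (w (h) (g) (h)) = w(0, 0, 0) = 3
  g = 0
  (p (g)) = p(0,) = 0
  h = 0
  (w (w (h) (g) (h)) (p (g)) (h)) = w(3, 0, 0) = 3
  (w (w (w (h) (g) (h)) (g) (w (h) (g) (h))) (p (p (g))) (w (w (h) (g) (h)) (p (g)) (h))) = w(2, 0, 3) = 3


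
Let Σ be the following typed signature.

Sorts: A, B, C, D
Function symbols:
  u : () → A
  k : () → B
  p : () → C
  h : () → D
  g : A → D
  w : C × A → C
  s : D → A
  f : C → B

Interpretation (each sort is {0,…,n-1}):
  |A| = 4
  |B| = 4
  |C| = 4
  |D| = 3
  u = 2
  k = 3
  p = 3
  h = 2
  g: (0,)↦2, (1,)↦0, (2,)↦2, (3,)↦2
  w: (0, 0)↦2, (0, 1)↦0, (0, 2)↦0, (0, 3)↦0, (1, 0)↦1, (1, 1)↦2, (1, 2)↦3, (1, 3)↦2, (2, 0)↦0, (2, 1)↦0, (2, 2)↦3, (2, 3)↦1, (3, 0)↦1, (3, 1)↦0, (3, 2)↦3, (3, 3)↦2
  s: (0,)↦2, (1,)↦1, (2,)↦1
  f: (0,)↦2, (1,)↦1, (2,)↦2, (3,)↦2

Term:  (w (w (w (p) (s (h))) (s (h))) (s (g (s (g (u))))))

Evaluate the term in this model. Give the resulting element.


value = 0

  p = 3
  h = 2
  (s (h)) = s(2,) = 1
  (w (p) (s (h))) = w(3, 1) = 0
  h = 2
  (s (h)) = s(2,) = 1
  (w (w (p) (s (h))) (s (h))) = w(0, 1) = 0
  u = 2
  (g (u)) = g(2,) = 2
  (s (g (u))) = s(2,) = 1
  (g (s (g (u)))) = g(1,) = 0
  (s (g (s (g (u))))) = s(0,) = 2
  (w (w (w (p) (s (h))) (s (h))) (s (g (s (g (u)))))) = w(0, 2) = 0


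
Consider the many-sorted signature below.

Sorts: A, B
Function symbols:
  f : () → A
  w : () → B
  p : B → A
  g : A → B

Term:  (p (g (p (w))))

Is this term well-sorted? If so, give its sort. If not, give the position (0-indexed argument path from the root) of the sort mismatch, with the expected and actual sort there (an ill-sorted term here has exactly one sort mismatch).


well-sorted; sort = A

      (w) : B
    (p (w)) : A
  (g (p (w))) : B
(p (g (p (w)))) : A


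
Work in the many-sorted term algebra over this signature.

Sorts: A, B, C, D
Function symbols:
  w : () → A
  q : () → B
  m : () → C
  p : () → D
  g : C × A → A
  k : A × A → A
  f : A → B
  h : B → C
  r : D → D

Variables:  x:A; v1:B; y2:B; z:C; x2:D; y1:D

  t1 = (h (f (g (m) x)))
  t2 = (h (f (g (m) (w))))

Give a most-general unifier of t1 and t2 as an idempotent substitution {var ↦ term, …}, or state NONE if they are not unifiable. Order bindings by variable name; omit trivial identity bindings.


{x ↦ (w)}


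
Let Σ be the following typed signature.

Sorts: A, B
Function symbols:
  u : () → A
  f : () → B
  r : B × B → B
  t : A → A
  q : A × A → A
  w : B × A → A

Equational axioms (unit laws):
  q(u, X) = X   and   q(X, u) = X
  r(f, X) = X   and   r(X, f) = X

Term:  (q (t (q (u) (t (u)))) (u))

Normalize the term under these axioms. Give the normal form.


1. (q (t (q (u) (t (u)))) (u))  →  (t (q (u) (t (u))))
2. (t (q (u) (t (u))))  →  (t (t (u)))

normal form = (t (t (u)))


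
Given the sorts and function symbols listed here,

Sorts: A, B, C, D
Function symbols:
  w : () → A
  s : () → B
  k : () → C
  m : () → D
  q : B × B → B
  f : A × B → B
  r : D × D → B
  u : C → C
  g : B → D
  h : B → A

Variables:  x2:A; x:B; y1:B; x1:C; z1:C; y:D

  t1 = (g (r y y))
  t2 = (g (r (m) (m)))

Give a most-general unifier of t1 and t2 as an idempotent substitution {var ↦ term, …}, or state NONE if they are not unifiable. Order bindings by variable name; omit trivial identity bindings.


{y ↦ (m)}


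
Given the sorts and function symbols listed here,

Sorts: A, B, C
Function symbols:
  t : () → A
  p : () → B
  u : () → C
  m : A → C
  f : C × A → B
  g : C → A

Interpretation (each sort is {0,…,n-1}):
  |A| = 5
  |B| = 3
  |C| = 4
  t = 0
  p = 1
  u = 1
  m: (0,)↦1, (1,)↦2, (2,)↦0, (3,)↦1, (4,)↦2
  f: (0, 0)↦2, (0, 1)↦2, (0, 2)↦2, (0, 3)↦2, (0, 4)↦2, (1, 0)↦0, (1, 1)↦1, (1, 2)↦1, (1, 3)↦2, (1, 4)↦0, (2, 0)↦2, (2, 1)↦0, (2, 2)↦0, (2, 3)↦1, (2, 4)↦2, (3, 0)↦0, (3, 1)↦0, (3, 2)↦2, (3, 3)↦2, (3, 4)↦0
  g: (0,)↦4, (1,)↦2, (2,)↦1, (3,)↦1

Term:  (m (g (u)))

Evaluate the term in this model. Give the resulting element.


value = 0

  u = 1
  (g (u)) = g(1,) = 2
  (m (g (u))) = m(2,) = 0


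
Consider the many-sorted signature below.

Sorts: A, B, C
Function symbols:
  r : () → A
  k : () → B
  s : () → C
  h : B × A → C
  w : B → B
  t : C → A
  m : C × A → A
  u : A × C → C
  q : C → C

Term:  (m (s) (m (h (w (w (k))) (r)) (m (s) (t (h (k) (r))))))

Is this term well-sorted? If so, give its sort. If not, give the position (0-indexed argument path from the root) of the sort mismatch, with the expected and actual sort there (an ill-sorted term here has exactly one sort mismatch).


  (s) : C
          (k) : B
        (w (k)) : B
      (w (w (k))) : B
      (r) : A
    (h (w (w (k))) (r)) : C
      (s) : C
          (k) : B
          (r) : A
        (h (k) (r)) : C
      (t (h (k) (r))) : A
    (m (s) (t (h (k) (r)))) : A
  (m (h (w (w (k))) (r)) (m (s) (t (h (k) (r))))) : A
(m (s) (m (h (w (w (k))) (r)) (m (s) (t (h (k) (r)))))) : A

well-sorted; sort = A


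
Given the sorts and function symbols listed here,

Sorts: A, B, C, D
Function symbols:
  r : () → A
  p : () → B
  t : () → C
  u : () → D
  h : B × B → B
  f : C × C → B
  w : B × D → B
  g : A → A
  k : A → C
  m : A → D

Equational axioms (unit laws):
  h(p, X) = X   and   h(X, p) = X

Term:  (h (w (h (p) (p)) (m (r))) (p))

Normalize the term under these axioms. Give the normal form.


normal form = (w (p) (m (r)))

1. (h (w (h (p) (p)) (m (r))) (p))  →  (w (h (p) (p)) (m (r)))
2. (w (h (p) (p)) (m (r)))  →  (w (p) (m (r)))


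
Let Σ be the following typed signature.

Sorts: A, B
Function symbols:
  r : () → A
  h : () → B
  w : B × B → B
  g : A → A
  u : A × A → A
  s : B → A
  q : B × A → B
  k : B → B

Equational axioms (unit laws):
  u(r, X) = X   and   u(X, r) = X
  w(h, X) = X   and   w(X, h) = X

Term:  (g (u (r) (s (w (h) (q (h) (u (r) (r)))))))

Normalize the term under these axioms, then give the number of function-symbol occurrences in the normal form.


1. (g (u (r) (s (w (h) (q (h) (u (r) (r)))))))  →  (g (s (w (h) (q (h) (u (r) (r))))))
2. (g (s (w (h) (q (h) (u (r) (r))))))  →  (g (s (q (h) (u (r) (r)))))
3. (g (s (q (h) (u (r) (r)))))  →  (g (s (q (h) (r))))
normal form: (g (s (q (h) (r))))

size = 5


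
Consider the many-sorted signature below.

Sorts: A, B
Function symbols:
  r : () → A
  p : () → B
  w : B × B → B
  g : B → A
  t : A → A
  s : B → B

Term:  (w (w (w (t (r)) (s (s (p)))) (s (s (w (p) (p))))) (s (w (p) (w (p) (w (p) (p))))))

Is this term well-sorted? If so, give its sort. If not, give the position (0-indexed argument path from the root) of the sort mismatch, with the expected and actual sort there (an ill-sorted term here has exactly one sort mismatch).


        (r) : A
      (t (r)) : A
          (p) : B
        (s (p)) : B
      (s (s (p))) : B
    (w (t (r)) (s (s (p)))) : ✗ arg 0 at [0, 0, 0] has sort A, expected B
          (p) : B
          (p) : B
        (w (p) (p)) : B
      (s (w (p) (p))) : B
    (s (s (w (p) (p)))) : B
      (p) : B
        (p) : B
          (p) : B
          (p) : B
        (w (p) (p)) : B
      (w (p) (w (p) (p))) : B
    (w (p) (w (p) (w (p) (p)))) : B
  (s (w (p) (w (p) (w (p) (p))))) : B

ill-sorted at position [0, 0, 0]: expected B, got A


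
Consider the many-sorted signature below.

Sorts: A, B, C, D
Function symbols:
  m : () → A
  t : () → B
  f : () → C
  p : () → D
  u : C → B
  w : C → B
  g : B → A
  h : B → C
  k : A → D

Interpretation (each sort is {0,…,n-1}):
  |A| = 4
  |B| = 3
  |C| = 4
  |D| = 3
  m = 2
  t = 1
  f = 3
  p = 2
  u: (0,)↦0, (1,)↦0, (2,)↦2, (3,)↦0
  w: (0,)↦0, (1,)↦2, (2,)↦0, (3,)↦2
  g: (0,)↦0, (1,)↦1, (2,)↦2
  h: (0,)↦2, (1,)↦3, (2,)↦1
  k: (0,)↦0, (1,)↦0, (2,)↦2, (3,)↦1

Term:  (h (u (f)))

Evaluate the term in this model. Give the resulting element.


  f = 3
  (u (f)) = u(3,) = 0
  (h (u (f))) = h(0,) = 2

value = 2


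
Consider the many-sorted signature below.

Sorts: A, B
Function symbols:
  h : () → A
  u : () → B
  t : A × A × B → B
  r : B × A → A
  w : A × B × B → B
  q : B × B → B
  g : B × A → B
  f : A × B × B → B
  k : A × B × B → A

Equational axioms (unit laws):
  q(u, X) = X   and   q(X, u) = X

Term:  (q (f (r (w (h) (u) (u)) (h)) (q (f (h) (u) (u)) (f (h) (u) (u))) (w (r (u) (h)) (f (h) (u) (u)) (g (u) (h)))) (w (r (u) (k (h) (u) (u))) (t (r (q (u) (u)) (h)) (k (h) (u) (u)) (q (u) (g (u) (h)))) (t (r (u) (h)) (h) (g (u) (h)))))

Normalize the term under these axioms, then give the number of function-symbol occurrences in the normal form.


1. (q (f (r (w (h) (u) (u)) (h)) (q (f (h) (u) (u)) (f (h) (u) (u))) (w (r (u) (h)) (f (h) (u) (u)) (g (u) (h)))) (w (r (u) (k (h) (u) (u))) (t (r (q (u) (u)) (h)) (k (h) (u) (u)) (q (u) (g (u) (h)))) (t (r (u) (h)) (h) (g (u) (h)))))  →  (q (f (r (w (h) (u) (u)) (h)) (q (f (h) (u) (u)) (f (h) (u) (u))) (w (r (u) (h)) (f (h) (u) (u)) (g (u) (h)))) (w (r (u) (k (h) (u) (u))) (t (r (u) (h)) (k (h) (u) (u)) (q (u) (g (u) (h)))) (t (r (u) (h)) (h) (g (u) (h)))))
2. (q (f (r (w (h) (u) (u)) (h)) (q (f (h) (u) (u)) (f (h) (u) (u))) (w (r (u) (h)) (f (h) (u) (u)) (g (u) (h)))) (w (r (u) (k (h) (u) (u))) (t (r (u) (h)) (k (h) (u) (u)) (q (u) (g (u) (h)))) (t (r (u) (h)) (h) (g (u) (h)))))  →  (q (f (r (w (h) (u) (u)) (h)) (q (f (h) (u) (u)) (f (h) (u) (u))) (w (r (u) (h)) (f (h) (u) (u)) (g (u) (h)))) (w (r (u) (k (h) (u) (u))) (t (r (u) (h)) (k (h) (u) (u)) (g (u) (h))) (t (r (u) (h)) (h) (g (u) (h)))))
normal form: (q (f (r (w (h) (u) (u)) (h)) (q (f (h) (u) (u)) (f (h) (u) (u))) (w (r (u) (h)) (f (h) (u) (u)) (g (u) (h)))) (w (r (u) (k (h) (u) (u))) (t (r (u) (h)) (k (h) (u) (u)) (g (u) (h))) (t (r (u) (h)) (h) (g (u) (h)))))

size = 54


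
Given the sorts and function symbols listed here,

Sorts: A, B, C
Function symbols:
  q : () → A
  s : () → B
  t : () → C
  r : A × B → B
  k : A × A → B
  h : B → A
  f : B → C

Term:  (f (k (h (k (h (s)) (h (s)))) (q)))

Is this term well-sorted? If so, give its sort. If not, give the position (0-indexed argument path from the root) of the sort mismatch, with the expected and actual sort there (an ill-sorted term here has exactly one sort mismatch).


well-sorted; sort = C

          (s) : B
        (h (s)) : A
          (s) : B
        (h (s)) : A
      (k (h (s)) (h (s))) : B
    (h (k (h (s)) (h (s)))) : A
    (q) : A
  (k (h (k (h (s)) (h (s)))) (q)) : B
(f (k (h (k (h (s)) (h (s)))) (q))) : C


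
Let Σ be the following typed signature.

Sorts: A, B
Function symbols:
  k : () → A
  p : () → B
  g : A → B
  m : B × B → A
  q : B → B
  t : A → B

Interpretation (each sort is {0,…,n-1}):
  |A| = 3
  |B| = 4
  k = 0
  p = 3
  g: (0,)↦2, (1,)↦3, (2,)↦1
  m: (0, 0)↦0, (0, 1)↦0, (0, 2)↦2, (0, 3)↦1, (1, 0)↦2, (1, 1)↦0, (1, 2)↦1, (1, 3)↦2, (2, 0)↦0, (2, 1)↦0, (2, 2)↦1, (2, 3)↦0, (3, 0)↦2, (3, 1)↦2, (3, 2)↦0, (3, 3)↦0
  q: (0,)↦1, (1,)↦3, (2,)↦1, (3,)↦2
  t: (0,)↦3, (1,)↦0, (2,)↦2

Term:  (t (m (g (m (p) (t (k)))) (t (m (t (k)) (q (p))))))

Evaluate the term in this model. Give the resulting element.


value = 3

  p = 3
  k = 0
  (t (k)) = t(0,) = 3
  (m (p) (t (k))) = m(3, 3) = 0
  (g (m (p) (t (k)))) = g(0,) = 2
  k = 0
  (t (k)) = t(0,) = 3
  p = 3
  (q (p)) = q(3,) = 2
  (m (t (k)) (q (p))) = m(3, 2) = 0
  (t (m (t (k)) (q (p)))) = t(0,) = 3
  (m (g (m (p) (t (k)))) (t (m (t (k)) (q (p))))) = m(2, 3) = 0
  (t (m (g (m (p) (t (k)))) (t (m (t (k)) (q (p)))))) = t(0,) = 3


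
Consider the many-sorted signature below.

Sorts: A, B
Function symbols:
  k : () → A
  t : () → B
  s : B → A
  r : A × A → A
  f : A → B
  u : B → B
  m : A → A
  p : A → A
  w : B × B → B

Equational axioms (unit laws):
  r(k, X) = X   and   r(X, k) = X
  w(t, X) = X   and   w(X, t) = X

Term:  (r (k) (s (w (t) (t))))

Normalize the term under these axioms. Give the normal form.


1. (r (k) (s (w (t) (t))))  →  (s (w (t) (t)))
2. (s (w (t) (t)))  →  (s (t))

normal form = (s (t))


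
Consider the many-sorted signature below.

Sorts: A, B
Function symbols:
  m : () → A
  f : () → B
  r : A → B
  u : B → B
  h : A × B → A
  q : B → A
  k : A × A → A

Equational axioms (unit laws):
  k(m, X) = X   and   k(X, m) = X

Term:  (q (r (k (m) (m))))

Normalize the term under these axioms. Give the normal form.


normal form = (q (r (m)))

1. (q (r (k (m) (m))))  →  (q (r (m)))


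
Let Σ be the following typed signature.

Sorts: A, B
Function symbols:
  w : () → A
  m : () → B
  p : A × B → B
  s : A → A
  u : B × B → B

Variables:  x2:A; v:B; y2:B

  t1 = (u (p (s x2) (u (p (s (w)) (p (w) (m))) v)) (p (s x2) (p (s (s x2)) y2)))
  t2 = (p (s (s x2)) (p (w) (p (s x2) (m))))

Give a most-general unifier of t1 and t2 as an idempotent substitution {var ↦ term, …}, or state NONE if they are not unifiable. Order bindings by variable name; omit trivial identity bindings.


NONE (not unifiable)

head clash or occurs-check failure — not unifiable


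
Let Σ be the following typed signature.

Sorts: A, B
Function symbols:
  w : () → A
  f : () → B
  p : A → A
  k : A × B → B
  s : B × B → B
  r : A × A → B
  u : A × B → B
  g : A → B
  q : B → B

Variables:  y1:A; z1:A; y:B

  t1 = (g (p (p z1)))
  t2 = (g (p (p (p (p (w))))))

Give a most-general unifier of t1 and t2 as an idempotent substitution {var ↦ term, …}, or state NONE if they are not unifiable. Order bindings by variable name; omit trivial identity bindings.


{z1 ↦ (p (p (w)))}


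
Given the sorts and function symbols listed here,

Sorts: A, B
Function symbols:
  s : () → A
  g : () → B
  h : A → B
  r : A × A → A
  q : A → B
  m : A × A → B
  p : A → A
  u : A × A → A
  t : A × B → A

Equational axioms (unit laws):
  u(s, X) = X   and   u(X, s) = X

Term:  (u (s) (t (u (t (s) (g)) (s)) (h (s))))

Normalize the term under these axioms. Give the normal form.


normal form = (t (t (s) (g)) (h (s)))

1. (u (s) (t (u (t (s) (g)) (s)) (h (s))))  →  (t (u (t (s) (g)) (s)) (h (s)))
2. (t (u (t (s) (g)) (s)) (h (s)))  →  (t (t (s) (g)) (h (s)))


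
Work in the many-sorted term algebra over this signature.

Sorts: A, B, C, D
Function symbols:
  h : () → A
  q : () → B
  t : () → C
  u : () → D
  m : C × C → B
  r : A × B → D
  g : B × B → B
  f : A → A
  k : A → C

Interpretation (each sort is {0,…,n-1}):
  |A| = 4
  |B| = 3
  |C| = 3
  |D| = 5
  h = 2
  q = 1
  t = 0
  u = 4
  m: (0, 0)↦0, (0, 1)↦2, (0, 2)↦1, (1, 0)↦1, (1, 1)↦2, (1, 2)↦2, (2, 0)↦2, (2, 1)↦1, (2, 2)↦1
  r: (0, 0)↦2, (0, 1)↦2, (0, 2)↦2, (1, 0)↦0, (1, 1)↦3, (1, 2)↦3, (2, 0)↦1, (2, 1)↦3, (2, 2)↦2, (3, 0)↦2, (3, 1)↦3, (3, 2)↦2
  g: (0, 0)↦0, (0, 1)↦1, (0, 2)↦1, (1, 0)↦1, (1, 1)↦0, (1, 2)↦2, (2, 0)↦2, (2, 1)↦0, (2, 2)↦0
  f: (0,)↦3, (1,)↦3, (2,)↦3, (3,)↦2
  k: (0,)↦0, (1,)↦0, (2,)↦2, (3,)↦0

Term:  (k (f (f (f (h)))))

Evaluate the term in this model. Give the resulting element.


  h = 2
  (f (h)) = f(2,) = 3
  (f (f (h))) = f(3,) = 2
  (f (f (f (h)))) = f(2,) = 3
  (k (f (f (f (h))))) = k(3,) = 0

value = 0


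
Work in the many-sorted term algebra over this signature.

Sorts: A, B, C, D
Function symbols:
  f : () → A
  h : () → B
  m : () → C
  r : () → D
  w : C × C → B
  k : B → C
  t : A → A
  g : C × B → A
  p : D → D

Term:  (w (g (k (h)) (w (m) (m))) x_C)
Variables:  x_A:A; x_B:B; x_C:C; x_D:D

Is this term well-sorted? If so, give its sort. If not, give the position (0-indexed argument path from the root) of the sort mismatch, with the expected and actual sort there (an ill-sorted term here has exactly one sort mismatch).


ill-sorted at position [0]: expected C, got A

      (h) : B
    (k (h)) : C
      (m) : C
      (m) : C
    (w (m) (m)) : B
  (g (k (h)) (w (m) (m))) : A
  x_C : C
(w (g (k (h)) (w (m) (m))) x_C) : ✗ arg 0 at [0] has sort A, expected C


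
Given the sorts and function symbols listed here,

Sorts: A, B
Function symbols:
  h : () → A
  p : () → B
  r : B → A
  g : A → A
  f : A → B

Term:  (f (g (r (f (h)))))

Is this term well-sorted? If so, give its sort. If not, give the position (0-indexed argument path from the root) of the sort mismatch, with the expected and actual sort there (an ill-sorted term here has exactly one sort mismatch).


well-sorted; sort = B

        (h) : A
      (f (h)) : B
    (r (f (h))) : A
  (g (r (f (h)))) : A
(f (g (r (f (h))))) : B


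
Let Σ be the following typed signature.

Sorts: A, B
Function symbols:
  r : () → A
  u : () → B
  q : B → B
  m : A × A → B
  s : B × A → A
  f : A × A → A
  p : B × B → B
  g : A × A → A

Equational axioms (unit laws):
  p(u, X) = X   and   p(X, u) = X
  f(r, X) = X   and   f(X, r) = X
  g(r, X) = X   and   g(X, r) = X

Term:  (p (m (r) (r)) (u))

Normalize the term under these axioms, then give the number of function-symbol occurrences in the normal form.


size = 3

1. (p (m (r) (r)) (u))  →  (m (r) (r))
normal form: (m (r) (r))


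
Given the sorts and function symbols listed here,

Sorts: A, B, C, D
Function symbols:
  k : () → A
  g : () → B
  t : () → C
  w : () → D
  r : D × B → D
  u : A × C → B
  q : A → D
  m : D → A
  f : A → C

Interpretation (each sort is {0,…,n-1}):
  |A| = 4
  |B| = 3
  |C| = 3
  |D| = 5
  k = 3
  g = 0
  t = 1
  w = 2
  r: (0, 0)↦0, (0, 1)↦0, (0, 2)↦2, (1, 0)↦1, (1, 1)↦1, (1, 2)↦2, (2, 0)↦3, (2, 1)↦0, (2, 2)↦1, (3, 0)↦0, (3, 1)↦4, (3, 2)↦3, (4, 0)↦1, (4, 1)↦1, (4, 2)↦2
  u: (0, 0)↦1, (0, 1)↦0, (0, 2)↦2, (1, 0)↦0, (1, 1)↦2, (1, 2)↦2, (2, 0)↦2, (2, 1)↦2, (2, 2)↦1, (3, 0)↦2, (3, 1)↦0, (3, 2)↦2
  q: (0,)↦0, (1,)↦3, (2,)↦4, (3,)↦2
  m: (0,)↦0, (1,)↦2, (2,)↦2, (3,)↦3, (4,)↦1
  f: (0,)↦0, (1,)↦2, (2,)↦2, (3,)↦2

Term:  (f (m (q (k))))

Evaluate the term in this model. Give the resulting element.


  k = 3
  (q (k)) = q(3,) = 2
  (m (q (k))) = m(2,) = 2
  (f (m (q (k)))) = f(2,) = 2

value = 2


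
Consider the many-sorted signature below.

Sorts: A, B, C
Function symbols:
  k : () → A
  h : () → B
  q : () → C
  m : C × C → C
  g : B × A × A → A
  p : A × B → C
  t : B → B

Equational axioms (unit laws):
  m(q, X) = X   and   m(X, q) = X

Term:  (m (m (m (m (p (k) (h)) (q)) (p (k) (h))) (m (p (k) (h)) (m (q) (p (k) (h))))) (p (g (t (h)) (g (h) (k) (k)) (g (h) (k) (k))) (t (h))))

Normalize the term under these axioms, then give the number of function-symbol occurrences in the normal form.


size = 30

1. (m (m (m (m (p (k) (h)) (q)) (p (k) (h))) (m (p (k) (h)) (m (q) (p (k) (h))))) (p (g (t (h)) (g (h) (k) (k)) (g (h) (k) (k))) (t (h))))  →  (m (m (m (p (k) (h)) (p (k) (h))) (m (p (k) (h)) (m (q) (p (k) (h))))) (p (g (t (h)) (g (h) (k) (k)) (g (h) (k) (k))) (t (h))))
2. (m (m (m (p (k) (h)) (p (k) (h))) (m (p (k) (h)) (m (q) (p (k) (h))))) (p (g (t (h)) (g (h) (k) (k)) (g (h) (k) (k))) (t (h))))  →  (m (m (m (p (k) (h)) (p (k) (h))) (m (p (k) (h)) (p (k) (h)))) (p (g (t (h)) (g (h) (k) (k)) (g (h) (k) (k))) (t (h))))
normal form: (m (m (m (p (k) (h)) (p (k) (h))) (m (p (k) (h)) (p (k) (h)))) (p (g (t (h)) (g (h) (k) (k)) (g (h) (k) (k))) (t (h))))
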